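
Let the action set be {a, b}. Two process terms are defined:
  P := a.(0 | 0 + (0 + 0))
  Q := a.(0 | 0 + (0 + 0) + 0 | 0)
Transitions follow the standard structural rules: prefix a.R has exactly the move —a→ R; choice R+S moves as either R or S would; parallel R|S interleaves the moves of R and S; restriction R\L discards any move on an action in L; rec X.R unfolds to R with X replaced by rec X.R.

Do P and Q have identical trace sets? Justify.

LTS(P): 2 reachable states
  s0 = a.(0 | 0 + (0 + 0)) :: -a-> s1
  s1 = 0 | 0 + (0 + 0) :: stopped
LTS(Q): 2 reachable states
  t0 = a.(0 | 0 + (0 + 0) + 0 | 0) :: -a-> t1
  t1 = 0 | 0 + (0 + 0) + 0 | 0 :: stopped
Coarsest stable partition (strong bisimilarity classes):
  B0 = {s0, t0}
  B1 = {s1, t1}
s0 ∈ B0, t0 ∈ B0 → same block
Bisimilar ⇒ trace-equivalent.

trace-equivalent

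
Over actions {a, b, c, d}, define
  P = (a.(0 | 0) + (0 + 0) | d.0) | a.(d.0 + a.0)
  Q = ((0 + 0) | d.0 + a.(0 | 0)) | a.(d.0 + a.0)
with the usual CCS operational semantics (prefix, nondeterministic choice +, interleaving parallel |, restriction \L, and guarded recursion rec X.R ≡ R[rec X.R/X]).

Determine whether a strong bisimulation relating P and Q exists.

P ~ Q

P's transition system — 9 states:
  u0 = (a.(0 | 0) + (0 + 0) | d.0) | a.(d.0 + a.0) :: --a--▸ u1, --a--▸ u2, --d--▸ u3
  u1 = (a.(0 | 0) + (0 + 0) | d.0) | (d.0 + a.0) :: --a--▸ u4, --a--▸ u5, --d--▸ u4, --d--▸ u6
  u2 = 0 | 0 | a.(d.0 + a.0) :: --a--▸ u5
  u3 = (0 + 0) | 0 | a.(d.0 + a.0) :: --a--▸ u6
  u4 = (a.(0 | 0) + (0 + 0) | d.0) | 0 :: --a--▸ u7, --d--▸ u8
  u5 = 0 | 0 | (d.0 + a.0) :: --a--▸ u7, --d--▸ u7
  u6 = (0 + 0) | 0 | (d.0 + a.0) :: --a--▸ u8, --d--▸ u8
  u7 = 0 | 0 | 0 :: ·
  u8 = (0 + 0) | 0 | 0 :: ·
Q's transition system — 9 states:
  v0 = ((0 + 0) | d.0 + a.(0 | 0)) | a.(d.0 + a.0) :: --a--▸ v1, --a--▸ v2, --d--▸ v3
  v1 = ((0 + 0) | d.0 + a.(0 | 0)) | (d.0 + a.0) :: --a--▸ v4, --a--▸ v5, --d--▸ v4, --d--▸ v6
  v2 = 0 | 0 | a.(d.0 + a.0) :: --a--▸ v5
  v3 = (0 + 0) | 0 | a.(d.0 + a.0) :: --a--▸ v6
  v4 = ((0 + 0) | d.0 + a.(0 | 0)) | 0 :: --a--▸ v7, --d--▸ v8
  v5 = 0 | 0 | (d.0 + a.0) :: --a--▸ v7, --d--▸ v7
  v6 = (0 + 0) | 0 | (d.0 + a.0) :: --a--▸ v8, --d--▸ v8
  v7 = 0 | 0 | 0 :: ·
  v8 = (0 + 0) | 0 | 0 :: ·
Partition-refinement fixed point:
  B0 = {u0, v0}
  B1 = {u2, u3, v2, v3}
  B2 = {u4, u5, u6, v4, v5, v6}
  B3 = {u7, u8, v7, v8}
  B4 = {u1, v1}
u0 ∈ B0, v0 ∈ B0 → same block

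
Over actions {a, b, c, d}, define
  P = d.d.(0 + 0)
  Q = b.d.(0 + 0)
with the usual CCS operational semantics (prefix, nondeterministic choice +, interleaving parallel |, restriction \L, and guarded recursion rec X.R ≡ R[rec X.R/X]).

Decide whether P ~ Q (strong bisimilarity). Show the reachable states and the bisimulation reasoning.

NO

Reachable graph of P (3 states):
  s0 = d.d.(0 + 0) has moves ··d··> s1
  s1 = d.(0 + 0) has moves ··d··> s2
  s2 = 0 + 0 has moves ·
Reachable graph of Q (3 states):
  t0 = b.d.(0 + 0) has moves ··b··> t1
  t1 = d.(0 + 0) has moves ··d··> t2
  t2 = 0 + 0 has moves ·
Partition-refinement fixed point:
  B0 = {s0}
  B1 = {s1, t1}
  B2 = {s2, t2}
  B3 = {t0}
s0 ∈ B0, t0 ∈ B3 → different blocks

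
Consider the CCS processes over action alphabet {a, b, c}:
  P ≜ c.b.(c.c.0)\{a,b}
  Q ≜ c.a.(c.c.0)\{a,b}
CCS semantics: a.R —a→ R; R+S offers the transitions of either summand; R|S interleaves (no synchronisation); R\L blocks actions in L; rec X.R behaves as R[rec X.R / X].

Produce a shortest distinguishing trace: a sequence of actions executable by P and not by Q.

P's transition system — 5 states:
  p0 = c.b.(c.c.0)\{a,b} ⊢ ··c··> p1
  p1 = b.(c.c.0)\{a,b} ⊢ ··b··> p2
  p2 = (c.c.0)\{a,b} ⊢ ··c··> p3
  p3 = (c.0)\{a,b} ⊢ ··c··> p4
  p4 = 0\{a,b} ⊢ ·
Q's transition system — 5 states:
  q0 = c.a.(c.c.0)\{a,b} ⊢ ··c··> q1
  q1 = a.(c.c.0)\{a,b} ⊢ ··a··> q2
  q2 = (c.c.0)\{a,b} ⊢ ··c··> q3
  q3 = (c.0)\{a,b} ⊢ ··c··> q4
  q4 = 0\{a,b} ⊢ ·
Executing cb from P (initial set {p0}):
  [1] c ⇒ {p1}
  [2] b ⇒ {p2}
  ✓ P
Executing cb from Q (initial set {q0}):
  [1] c ⇒ {q1}
  [2] b ⇒ ∅ (Q stuck)

cb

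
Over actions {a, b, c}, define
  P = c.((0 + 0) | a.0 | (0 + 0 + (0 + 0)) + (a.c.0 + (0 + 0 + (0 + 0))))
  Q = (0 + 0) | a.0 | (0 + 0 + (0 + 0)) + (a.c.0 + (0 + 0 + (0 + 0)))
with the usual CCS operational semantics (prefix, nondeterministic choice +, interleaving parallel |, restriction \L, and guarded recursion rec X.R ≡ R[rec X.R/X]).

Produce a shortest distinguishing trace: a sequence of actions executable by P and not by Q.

c

LTS(P): 5 reachable states
  u0 = c.((0 + 0) | a.0 | (0 + 0 + (0 + 0)) + (a.c.0 + (0 + 0 + (0 + 0)))) :: ··c··> u1
  u1 = (0 + 0) | a.0 | (0 + 0 + (0 + 0)) + (a.c.0 + (0 + 0 + (0 + 0))) :: ··a··> u2, ··a··> u3
  u2 = (0 + 0) | 0 | (0 + 0 + (0 + 0)) :: (no moves)
  u3 = c.0 :: ··c··> u4
  u4 = 0 :: (no moves)
LTS(Q): 4 reachable states
  v0 = (0 + 0) | a.0 | (0 + 0 + (0 + 0)) + (a.c.0 + (0 + 0 + (0 + 0))) :: ··a··> v1, ··a··> v2
  v1 = (0 + 0) | 0 | (0 + 0 + (0 + 0)) :: (no moves)
  v2 = c.0 :: ··c··> v3
  v3 = 0 :: (no moves)
Trace ⟨c⟩ through P, begin at {u0}:
  after c @ step 1: {u1}
  ✓ P
Trace ⟨c⟩ through Q, begin at {v0}:
  after c @ step 1: ∅ (Q stuck)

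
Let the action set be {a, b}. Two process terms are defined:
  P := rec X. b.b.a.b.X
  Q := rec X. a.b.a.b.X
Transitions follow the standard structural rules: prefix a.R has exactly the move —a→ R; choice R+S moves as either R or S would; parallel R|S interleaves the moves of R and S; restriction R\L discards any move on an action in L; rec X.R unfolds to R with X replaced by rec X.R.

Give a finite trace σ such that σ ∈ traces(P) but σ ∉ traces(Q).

b

Reachable graph of P (4 states):
  p0 = rec X. b.b.a.b.X → =b=> p1
  p1 = b.a.b.(rec X. b.b.a.b.X) → =b=> p2
  p2 = a.b.(rec X. b.b.a.b.X) → =a=> p3
  p3 = b.(rec X. b.b.a.b.X) → =b=> p0
Reachable graph of Q (4 states):
  q0 = rec X. a.b.a.b.X → =a=> q1
  q1 = b.a.b.(rec X. a.b.a.b.X) → =b=> q2
  q2 = a.b.(rec X. a.b.a.b.X) → =a=> q3
  q3 = b.(rec X. a.b.a.b.X) → =b=> q0
Executing b from P (initial set {p0}):
  [1] b ⇒ {p1}
  P completes σ.
Executing b from Q (initial set {q0}):
  [1] b ⇒ no successor for Q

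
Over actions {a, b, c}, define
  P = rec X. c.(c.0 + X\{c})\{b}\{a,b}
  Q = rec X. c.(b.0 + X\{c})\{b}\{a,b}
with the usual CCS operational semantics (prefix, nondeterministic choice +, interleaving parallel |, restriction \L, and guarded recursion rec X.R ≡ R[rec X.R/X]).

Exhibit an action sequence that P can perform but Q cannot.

LTS(P): 3 reachable states
  s0 = rec X. c.(c.0 + X\{c})\{b}\{a,b} has moves ··c··> s1
  s1 = (c.0 + (rec X. c.(c.0 + X\{c})\{b}\{a,b})\{c})\{b}\{a,b} has moves ··c··> s2
  s2 = 0\{b}\{a,b} has moves ·
LTS(Q): 2 reachable states
  t0 = rec X. c.(b.0 + X\{c})\{b}\{a,b} has moves ··c··> t1
  t1 = (b.0 + (rec X. c.(b.0 + X\{c})\{b}\{a,b})\{c})\{b}\{a,b} has moves ·
Executing cc from P (initial set {s0}):
  after c @ step 1: {s1}
  after c @ step 2: {s2}
  — P admits the full trace.
Executing cc from Q (initial set {t0}):
  after c @ step 1: {t1}
  after c @ step 2: ∅ (Q stuck)

cc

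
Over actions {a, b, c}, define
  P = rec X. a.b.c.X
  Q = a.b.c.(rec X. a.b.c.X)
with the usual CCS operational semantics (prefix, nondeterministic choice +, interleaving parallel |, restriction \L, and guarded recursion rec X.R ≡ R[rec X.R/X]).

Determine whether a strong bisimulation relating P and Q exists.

P ~ Q

LTS(P): 3 reachable states
  p0 = rec X. a.b.c.X | -a-> p1
  p1 = b.c.(rec X. a.b.c.X) | -b-> p2
  p2 = c.(rec X. a.b.c.X) | -c-> p0
LTS(Q): 4 reachable states
  q0 = a.b.c.(rec X. a.b.c.X) | -a-> q1
  q1 = b.c.(rec X. a.b.c.X) | -b-> q2
  q2 = c.(rec X. a.b.c.X) | -c-> q3
  q3 = rec X. a.b.c.X | -a-> q1
Partition-refinement fixed point:
  B0 = {p0, q0, q3}
  B1 = {p1, q1}
  B2 = {p2, q2}
p0 ∈ B0, q0 ∈ B0 → same block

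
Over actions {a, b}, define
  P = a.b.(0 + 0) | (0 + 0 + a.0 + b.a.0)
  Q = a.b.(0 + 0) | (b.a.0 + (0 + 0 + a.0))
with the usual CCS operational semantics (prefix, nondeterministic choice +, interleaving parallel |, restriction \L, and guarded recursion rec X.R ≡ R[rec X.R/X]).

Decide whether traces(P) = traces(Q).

trace-equivalent

P's transition system — 9 states:
  s0 = a.b.(0 + 0) | (0 + 0 + a.0 + b.a.0) ⊢ —a→ s1, —a→ s2, —b→ s3
  s1 = a.b.(0 + 0) | 0 ⊢ —a→ s4
  s2 = b.(0 + 0) | (0 + 0 + a.0 + b.a.0) ⊢ —a→ s4, —b→ s5, —b→ s6
  s3 = a.b.(0 + 0) | a.0 ⊢ —a→ s1, —a→ s6
  s4 = b.(0 + 0) | 0 ⊢ —b→ s7
  s5 = (0 + 0) | (0 + 0 + a.0 + b.a.0) ⊢ —a→ s7, —b→ s8
  s6 = b.(0 + 0) | a.0 ⊢ —a→ s4, —b→ s8
  s7 = (0 + 0) | 0 ⊢ ∅
  s8 = (0 + 0) | a.0 ⊢ —a→ s7
Q's transition system — 9 states:
  t0 = a.b.(0 + 0) | (b.a.0 + (0 + 0 + a.0)) ⊢ —a→ t1, —a→ t2, —b→ t3
  t1 = a.b.(0 + 0) | 0 ⊢ —a→ t4
  t2 = b.(0 + 0) | (b.a.0 + (0 + 0 + a.0)) ⊢ —a→ t4, —b→ t5, —b→ t6
  t3 = a.b.(0 + 0) | a.0 ⊢ —a→ t1, —a→ t6
  t4 = b.(0 + 0) | 0 ⊢ —b→ t7
  t5 = (0 + 0) | (b.a.0 + (0 + 0 + a.0)) ⊢ —a→ t7, —b→ t8
  t6 = b.(0 + 0) | a.0 ⊢ —a→ t4, —b→ t8
  t7 = (0 + 0) | 0 ⊢ ∅
  t8 = (0 + 0) | a.0 ⊢ —a→ t7
Partition-refinement fixed point:
  B0 = {s0, t0}
  B1 = {s3, t3}
  B2 = {s6, t6}
  B3 = {s8, t8}
  B4 = {s7, t7}
  B5 = {s4, t4}
  B6 = {s1, t1}
  B7 = {s2, t2}
  B8 = {s5, t5}
s0 ∈ B0, t0 ∈ B0 → same block
Bisimilar ⇒ trace-equivalent.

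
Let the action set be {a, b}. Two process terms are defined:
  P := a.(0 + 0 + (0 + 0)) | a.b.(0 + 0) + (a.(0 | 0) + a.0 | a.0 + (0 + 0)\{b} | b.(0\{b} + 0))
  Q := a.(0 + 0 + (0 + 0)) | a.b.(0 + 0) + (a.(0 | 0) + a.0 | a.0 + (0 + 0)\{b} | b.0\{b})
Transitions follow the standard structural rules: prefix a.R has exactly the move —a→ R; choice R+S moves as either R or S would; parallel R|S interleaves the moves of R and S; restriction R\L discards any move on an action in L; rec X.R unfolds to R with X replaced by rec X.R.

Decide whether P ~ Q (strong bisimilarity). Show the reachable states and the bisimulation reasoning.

Reachable graph of P (10 states):
  u0 = a.(0 + 0 + (0 + 0)) | a.b.(0 + 0) + (a.(0 | 0) + a.0 | a.0 + (0 + 0)\{b} | b.(0\{b} + 0)) | ··a··> u1, ··a··> u2, ··a··> u3, ··a··> u4, ··a··> u5, ··b··> u6
  u1 = (0 + 0 + (0 + 0)) | a.b.(0 + 0) | ··a··> u7
  u2 = 0 | 0 | ∅
  u3 = 0 | a.0 | ··a··> u2
  u4 = a.(0 + 0 + (0 + 0)) | b.(0 + 0) | ··a··> u7, ··b··> u8
  u5 = a.0 | 0 | ··a··> u2
  u6 = (0 + 0)\{b} | (0\{b} + 0) | ∅
  u7 = (0 + 0 + (0 + 0)) | b.(0 + 0) | ··b··> u9
  u8 = a.(0 + 0 + (0 + 0)) | (0 + 0) | ··a··> u9
  u9 = (0 + 0 + (0 + 0)) | (0 + 0) | ∅
Reachable graph of Q (10 states):
  v0 = a.(0 + 0 + (0 + 0)) | a.b.(0 + 0) + (a.(0 | 0) + a.0 | a.0 + (0 + 0)\{b} | b.0\{b}) | ··a··> v1, ··a··> v2, ··a··> v3, ··a··> v4, ··a··> v5, ··b··> v6
  v1 = (0 + 0 + (0 + 0)) | a.b.(0 + 0) | ··a··> v7
  v2 = 0 | 0 | ∅
  v3 = 0 | a.0 | ··a··> v2
  v4 = a.(0 + 0 + (0 + 0)) | b.(0 + 0) | ··a··> v7, ··b··> v8
  v5 = a.0 | 0 | ··a··> v2
  v6 = (0 + 0)\{b} | 0\{b} | ∅
  v7 = (0 + 0 + (0 + 0)) | b.(0 + 0) | ··b··> v9
  v8 = a.(0 + 0 + (0 + 0)) | (0 + 0) | ··a··> v9
  v9 = (0 + 0 + (0 + 0)) | (0 + 0) | ∅
Coarsest stable partition (strong bisimilarity classes):
  B0 = {u0, v0}
  B1 = {u1, v1}
  B2 = {u7, v7}
  B3 = {u2, u6, u9, v2, v6, v9}
  B4 = {u3, u5, u8, v3, v5, v8}
  B5 = {u4, v4}
u0 ∈ B0, v0 ∈ B0 → same block

bisimilar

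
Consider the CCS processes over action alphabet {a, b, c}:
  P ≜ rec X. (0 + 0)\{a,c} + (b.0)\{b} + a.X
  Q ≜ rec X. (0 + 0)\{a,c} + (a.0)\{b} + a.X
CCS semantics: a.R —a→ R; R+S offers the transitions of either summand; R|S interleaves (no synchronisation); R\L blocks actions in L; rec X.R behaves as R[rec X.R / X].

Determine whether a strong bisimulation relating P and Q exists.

P's transition system — 1 states:
  s0 = rec X. (0 + 0)\{a,c} + (b.0)\{b} + a.X :: =a=> s0
Q's transition system — 2 states:
  t0 = rec X. (0 + 0)\{a,c} + (a.0)\{b} + a.X :: =a=> t0, =a=> t1
  t1 = 0\{b} :: (no moves)
Coarsest stable partition (strong bisimilarity classes):
  B0 = {s0}
  B1 = {t0}
  B2 = {t1}
s0 ∈ B0, t0 ∈ B1 → different blocks

P ≁ Q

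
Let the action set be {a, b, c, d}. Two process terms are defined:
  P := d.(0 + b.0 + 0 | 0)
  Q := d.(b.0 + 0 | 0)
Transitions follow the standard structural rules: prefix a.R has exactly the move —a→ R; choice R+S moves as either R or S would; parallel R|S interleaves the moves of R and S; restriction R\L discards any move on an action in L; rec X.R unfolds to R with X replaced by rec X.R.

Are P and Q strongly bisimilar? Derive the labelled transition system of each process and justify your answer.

LTS(P): 3 reachable states
  u0 = d.(0 + b.0 + 0 | 0) ⊢ =d=> u1
  u1 = 0 + b.0 + 0 | 0 ⊢ =b=> u2
  u2 = 0 ⊢ ·
LTS(Q): 3 reachable states
  v0 = d.(b.0 + 0 | 0) ⊢ =d=> v1
  v1 = b.0 + 0 | 0 ⊢ =b=> v2
  v2 = 0 ⊢ ·
Bisimilarity quotient blocks:
  B0 = {u0, v0}
  B1 = {u1, v1}
  B2 = {u2, v2}
u0 ∈ B0, v0 ∈ B0 → same block

YES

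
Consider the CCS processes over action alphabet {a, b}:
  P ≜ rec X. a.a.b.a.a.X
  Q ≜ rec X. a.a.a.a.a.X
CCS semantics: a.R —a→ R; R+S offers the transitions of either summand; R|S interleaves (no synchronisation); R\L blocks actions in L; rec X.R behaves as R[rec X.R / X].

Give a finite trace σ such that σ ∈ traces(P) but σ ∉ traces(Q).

aab

P's transition system — 5 states:
  u0 = rec X. a.a.b.a.a.X ⊢ =a=> u1
  u1 = a.b.a.a.(rec X. a.a.b.a.a.X) ⊢ =a=> u2
  u2 = b.a.a.(rec X. a.a.b.a.a.X) ⊢ =b=> u3
  u3 = a.a.(rec X. a.a.b.a.a.X) ⊢ =a=> u4
  u4 = a.(rec X. a.a.b.a.a.X) ⊢ =a=> u0
Q's transition system — 5 states:
  v0 = rec X. a.a.a.a.a.X ⊢ =a=> v1
  v1 = a.a.a.a.(rec X. a.a.a.a.a.X) ⊢ =a=> v2
  v2 = a.a.a.(rec X. a.a.a.a.a.X) ⊢ =a=> v3
  v3 = a.a.(rec X. a.a.a.a.a.X) ⊢ =a=> v4
  v4 = a.(rec X. a.a.a.a.a.X) ⊢ =a=> v0
Trace ⟨aab⟩ through P, begin at {u0}:
  step 1 (a): {u1}
  step 2 (a): {u2}
  step 3 (b): {u3}
  P completes σ.
Trace ⟨aab⟩ through Q, begin at {v0}:
  step 1 (a): {v1}
  step 2 (a): {v2}
  step 3 (b): no successor for Q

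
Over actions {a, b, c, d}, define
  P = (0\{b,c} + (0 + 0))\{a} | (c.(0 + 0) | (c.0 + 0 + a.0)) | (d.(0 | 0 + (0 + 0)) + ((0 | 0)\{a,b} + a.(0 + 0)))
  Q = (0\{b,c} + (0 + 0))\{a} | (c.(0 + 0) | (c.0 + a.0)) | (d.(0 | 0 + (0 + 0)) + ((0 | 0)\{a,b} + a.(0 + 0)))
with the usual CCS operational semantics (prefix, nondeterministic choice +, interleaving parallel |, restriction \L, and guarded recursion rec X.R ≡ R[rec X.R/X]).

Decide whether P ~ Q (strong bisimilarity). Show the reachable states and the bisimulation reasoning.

P's transition system — 12 states:
  p0 = (0\{b,c} + (0 + 0))\{a} | (c.(0 + 0) | (c.0 + 0 + a.0)) | (d.(0 | 0 + (0 + 0)) + ((0 | 0)\{a,b} + a.(0 + 0))) → —a→ p1, —a→ p2, —c→ p2, —c→ p3, —d→ p4
  p1 = (0\{b,c} + (0 + 0))\{a} | (c.(0 + 0) | (c.0 + 0 + a.0)) | (0 + 0) → —a→ p5, —c→ p5, —c→ p6
  p2 = (0\{b,c} + (0 + 0))\{a} | (c.(0 + 0) | 0) | (d.(0 | 0 + (0 + 0)) + ((0 | 0)\{a,b} + a.(0 + 0))) → —a→ p5, —c→ p7, —d→ p8
  p3 = (0\{b,c} + (0 + 0))\{a} | ((0 + 0) | (c.0 + 0 + a.0)) | (d.(0 | 0 + (0 + 0)) + ((0 | 0)\{a,b} + a.(0 + 0))) → —a→ p6, —a→ p7, —c→ p7, —d→ p9
  p4 = (0\{b,c} + (0 + 0))\{a} | (c.(0 + 0) | (c.0 + 0 + a.0)) | (0 | 0 + (0 + 0)) → —a→ p8, —c→ p8, —c→ p9
  p5 = (0\{b,c} + (0 + 0))\{a} | (c.(0 + 0) | 0) | (0 + 0) → —c→ p10
  p6 = (0\{b,c} + (0 + 0))\{a} | ((0 + 0) | (c.0 + 0 + a.0)) | (0 + 0) → —a→ p10, —c→ p10
  p7 = (0\{b,c} + (0 + 0))\{a} | ((0 + 0) | 0) | (d.(0 | 0 + (0 + 0)) + ((0 | 0)\{a,b} + a.(0 + 0))) → —a→ p10, —d→ p11
  p8 = (0\{b,c} + (0 + 0))\{a} | (c.(0 + 0) | 0) | (0 | 0 + (0 + 0)) → —c→ p11
  p9 = (0\{b,c} + (0 + 0))\{a} | ((0 + 0) | (c.0 + 0 + a.0)) | (0 | 0 + (0 + 0)) → —a→ p11, —c→ p11
  p10 = (0\{b,c} + (0 + 0))\{a} | ((0 + 0) | 0) | (0 + 0) → stopped
  p11 = (0\{b,c} + (0 + 0))\{a} | ((0 + 0) | 0) | (0 | 0 + (0 + 0)) → stopped
Q's transition system — 12 states:
  q0 = (0\{b,c} + (0 + 0))\{a} | (c.(0 + 0) | (c.0 + a.0)) | (d.(0 | 0 + (0 + 0)) + ((0 | 0)\{a,b} + a.(0 + 0))) → —a→ q1, —a→ q2, —c→ q2, —c→ q3, —d→ q4
  q1 = (0\{b,c} + (0 + 0))\{a} | (c.(0 + 0) | (c.0 + a.0)) | (0 + 0) → —a→ q5, —c→ q5, —c→ q6
  q2 = (0\{b,c} + (0 + 0))\{a} | (c.(0 + 0) | 0) | (d.(0 | 0 + (0 + 0)) + ((0 | 0)\{a,b} + a.(0 + 0))) → —a→ q5, —c→ q7, —d→ q8
  q3 = (0\{b,c} + (0 + 0))\{a} | ((0 + 0) | (c.0 + a.0)) | (d.(0 | 0 + (0 + 0)) + ((0 | 0)\{a,b} + a.(0 + 0))) → —a→ q6, —a→ q7, —c→ q7, —d→ q9
  q4 = (0\{b,c} + (0 + 0))\{a} | (c.(0 + 0) | (c.0 + a.0)) | (0 | 0 + (0 + 0)) → —a→ q8, —c→ q8, —c→ q9
  q5 = (0\{b,c} + (0 + 0))\{a} | (c.(0 + 0) | 0) | (0 + 0) → —c→ q10
  q6 = (0\{b,c} + (0 + 0))\{a} | ((0 + 0) | (c.0 + a.0)) | (0 + 0) → —a→ q10, —c→ q10
  q7 = (0\{b,c} + (0 + 0))\{a} | ((0 + 0) | 0) | (d.(0 | 0 + (0 + 0)) + ((0 | 0)\{a,b} + a.(0 + 0))) → —a→ q10, —d→ q11
  q8 = (0\{b,c} + (0 + 0))\{a} | (c.(0 + 0) | 0) | (0 | 0 + (0 + 0)) → —c→ q11
  q9 = (0\{b,c} + (0 + 0))\{a} | ((0 + 0) | (c.0 + a.0)) | (0 | 0 + (0 + 0)) → —a→ q11, —c→ q11
  q10 = (0\{b,c} + (0 + 0))\{a} | ((0 + 0) | 0) | (0 + 0) → stopped
  q11 = (0\{b,c} + (0 + 0))\{a} | ((0 + 0) | 0) | (0 | 0 + (0 + 0)) → stopped
Coarsest stable partition (strong bisimilarity classes):
  B0 = {p0, q0}
  B1 = {p2, q2}
  B2 = {p7, q7}
  B3 = {p10, p11, q10, q11}
  B4 = {p5, p8, q5, q8}
  B5 = {p3, q3}
  B6 = {p6, p9, q6, q9}
  B7 = {p1, p4, q1, q4}
p0 ∈ B0, q0 ∈ B0 → same block

bisimilar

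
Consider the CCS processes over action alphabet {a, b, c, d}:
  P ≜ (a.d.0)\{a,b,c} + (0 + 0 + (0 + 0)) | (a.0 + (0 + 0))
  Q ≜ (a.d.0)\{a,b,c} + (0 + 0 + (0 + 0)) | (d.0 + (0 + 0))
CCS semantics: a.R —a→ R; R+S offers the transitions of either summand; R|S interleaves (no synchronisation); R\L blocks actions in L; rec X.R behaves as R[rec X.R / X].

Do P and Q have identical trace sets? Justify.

traces(P) ≠ traces(Q) — witness ⟨a⟩

LTS(P): 2 reachable states
  p0 = (a.d.0)\{a,b,c} + (0 + 0 + (0 + 0)) | (a.0 + (0 + 0)) | -a-> p1
  p1 = (0 + 0 + (0 + 0)) | 0 | ·
LTS(Q): 2 reachable states
  q0 = (a.d.0)\{a,b,c} + (0 + 0 + (0 + 0)) | (d.0 + (0 + 0)) | -d-> q1
  q1 = (0 + 0 + (0 + 0)) | 0 | ·
Executing a from P (initial set {p0}):
  after a @ step 1: {p1}
  P completes σ.
Executing a from Q (initial set {q0}):
  after a @ step 1: ∅ (Q stuck)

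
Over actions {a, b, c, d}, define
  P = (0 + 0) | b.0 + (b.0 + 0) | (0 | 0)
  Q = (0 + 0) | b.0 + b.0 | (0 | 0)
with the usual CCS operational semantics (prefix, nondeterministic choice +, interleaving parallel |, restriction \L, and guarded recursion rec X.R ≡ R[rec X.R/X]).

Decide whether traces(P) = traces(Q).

trace-equivalent

LTS(P): 3 reachable states
  u0 = (0 + 0) | b.0 + (b.0 + 0) | (0 | 0) ⊢ --b--▸ u1, --b--▸ u2
  u1 = (0 + 0) | 0 ⊢ deadlocked
  u2 = 0 | (0 | 0) ⊢ deadlocked
LTS(Q): 3 reachable states
  v0 = (0 + 0) | b.0 + b.0 | (0 | 0) ⊢ --b--▸ v1, --b--▸ v2
  v1 = (0 + 0) | 0 ⊢ deadlocked
  v2 = 0 | (0 | 0) ⊢ deadlocked
Bisimilarity quotient blocks:
  B0 = {u0, v0}
  B1 = {u1, u2, v1, v2}
u0 ∈ B0, v0 ∈ B0 → same block
Bisimilar ⇒ trace-equivalent.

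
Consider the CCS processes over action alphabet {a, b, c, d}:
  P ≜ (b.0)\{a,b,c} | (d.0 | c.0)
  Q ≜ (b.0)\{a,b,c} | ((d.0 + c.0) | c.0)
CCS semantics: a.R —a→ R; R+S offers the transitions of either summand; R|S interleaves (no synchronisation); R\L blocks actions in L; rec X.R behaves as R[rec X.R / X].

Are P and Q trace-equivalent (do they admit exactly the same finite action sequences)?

traces(P) ≠ traces(Q) — witness ⟨cc⟩

LTS(P): 4 reachable states
  p0 = (b.0)\{a,b,c} | (d.0 | c.0) has moves =c=> p1, =d=> p2
  p1 = (b.0)\{a,b,c} | (d.0 | 0) has moves =d=> p3
  p2 = (b.0)\{a,b,c} | (0 | c.0) has moves =c=> p3
  p3 = (b.0)\{a,b,c} | (0 | 0) has moves deadlocked
LTS(Q): 4 reachable states
  q0 = (b.0)\{a,b,c} | ((d.0 + c.0) | c.0) has moves =c=> q1, =c=> q2, =d=> q2
  q1 = (b.0)\{a,b,c} | ((d.0 + c.0) | 0) has moves =c=> q3, =d=> q3
  q2 = (b.0)\{a,b,c} | (0 | c.0) has moves =c=> q3
  q3 = (b.0)\{a,b,c} | (0 | 0) has moves deadlocked
Trace ⟨cc⟩ through Q, begin at {q0}:
  step 1 (c): {q1, q2}
  step 2 (c): {q3}
  ✓ Q
Trace ⟨cc⟩ through P, begin at {p0}:
  step 1 (c): {p1}
  step 2 (c): ∅  — P cannot continue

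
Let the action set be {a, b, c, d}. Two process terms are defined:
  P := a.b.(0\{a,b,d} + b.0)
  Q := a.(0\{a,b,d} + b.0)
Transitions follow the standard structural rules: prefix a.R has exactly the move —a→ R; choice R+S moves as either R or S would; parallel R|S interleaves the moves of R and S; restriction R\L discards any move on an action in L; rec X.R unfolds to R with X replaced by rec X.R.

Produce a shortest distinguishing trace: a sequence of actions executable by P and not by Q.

abb

LTS(P): 4 reachable states
  u0 = a.b.(0\{a,b,d} + b.0) ⊢ ··a··> u1
  u1 = b.(0\{a,b,d} + b.0) ⊢ ··b··> u2
  u2 = 0\{a,b,d} + b.0 ⊢ ··b··> u3
  u3 = 0 ⊢ stopped
LTS(Q): 3 reachable states
  v0 = a.(0\{a,b,d} + b.0) ⊢ ··a··> v1
  v1 = 0\{a,b,d} + b.0 ⊢ ··b··> v2
  v2 = 0 ⊢ stopped
Trace ⟨abb⟩ through P, begin at {u0}:
  after a @ step 1: {u1}
  after b @ step 2: {u2}
  after b @ step 3: {u3}
  P completes σ.
Trace ⟨abb⟩ through Q, begin at {v0}:
  after a @ step 1: {v1}
  after b @ step 2: {v2}
  after b @ step 3: no successor for Q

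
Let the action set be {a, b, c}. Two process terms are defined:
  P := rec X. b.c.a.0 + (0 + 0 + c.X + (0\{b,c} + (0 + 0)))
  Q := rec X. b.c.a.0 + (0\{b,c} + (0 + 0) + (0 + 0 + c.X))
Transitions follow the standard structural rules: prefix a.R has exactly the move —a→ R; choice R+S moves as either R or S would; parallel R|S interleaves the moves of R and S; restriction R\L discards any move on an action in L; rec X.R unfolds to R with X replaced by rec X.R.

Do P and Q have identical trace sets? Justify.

traces(P) = traces(Q)

P's transition system — 4 states:
  s0 = rec X. b.c.a.0 + (0 + 0 + c.X + (0\{b,c} + (0 + 0))) → ··b··> s1, ··c··> s0
  s1 = c.a.0 → ··c··> s2
  s2 = a.0 → ··a··> s3
  s3 = 0 → ∅
Q's transition system — 4 states:
  t0 = rec X. b.c.a.0 + (0\{b,c} + (0 + 0) + (0 + 0 + c.X)) → ··b··> t1, ··c··> t0
  t1 = c.a.0 → ··c··> t2
  t2 = a.0 → ··a··> t3
  t3 = 0 → ∅
Partition-refinement fixed point:
  B0 = {s0, t0}
  B1 = {s1, t1}
  B2 = {s2, t2}
  B3 = {s3, t3}
s0 ∈ B0, t0 ∈ B0 → same block
Bisimilar ⇒ trace-equivalent.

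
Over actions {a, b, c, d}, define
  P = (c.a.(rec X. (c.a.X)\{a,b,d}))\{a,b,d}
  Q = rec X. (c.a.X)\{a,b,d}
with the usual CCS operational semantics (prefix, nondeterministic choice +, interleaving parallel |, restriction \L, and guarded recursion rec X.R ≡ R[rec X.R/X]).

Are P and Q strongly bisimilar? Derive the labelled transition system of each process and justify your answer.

bisimilar

P's transition system — 2 states:
  s0 = (c.a.(rec X. (c.a.X)\{a,b,d}))\{a,b,d} has moves —c→ s1
  s1 = (a.(rec X. (c.a.X)\{a,b,d}))\{a,b,d} has moves ·
Q's transition system — 2 states:
  t0 = rec X. (c.a.X)\{a,b,d} has moves —c→ t1
  t1 = (a.(rec X. (c.a.X)\{a,b,d}))\{a,b,d} has moves ·
Bisimilarity quotient blocks:
  B0 = {s0, t0}
  B1 = {s1, t1}
s0 ∈ B0, t0 ∈ B0 → same block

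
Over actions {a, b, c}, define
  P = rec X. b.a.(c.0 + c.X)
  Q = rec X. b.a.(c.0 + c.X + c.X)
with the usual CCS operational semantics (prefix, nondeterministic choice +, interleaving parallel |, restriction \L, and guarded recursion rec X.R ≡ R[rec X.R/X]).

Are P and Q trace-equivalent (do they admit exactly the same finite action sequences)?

Reachable graph of P (4 states):
  m0 = rec X. b.a.(c.0 + c.X) | =b=> m1
  m1 = a.(c.0 + c.(rec X. b.a.(c.0 + c.X))) | =a=> m2
  m2 = c.0 + c.(rec X. b.a.(c.0 + c.X)) | =c=> m0, =c=> m3
  m3 = 0 | (no moves)
Reachable graph of Q (4 states):
  n0 = rec X. b.a.(c.0 + c.X + c.X) | =b=> n1
  n1 = a.(c.0 + c.(rec X. b.a.(c.0 + c.X + c.X)) + c.(rec X. b.a.(c.0 + c.X + c.X))) | =a=> n2
  n2 = c.0 + c.(rec X. b.a.(c.0 + c.X + c.X)) + c.(rec X. b.a.(c.0 + c.X + c.X)) | =c=> n0, =c=> n3
  n3 = 0 | (no moves)
Coarsest stable partition (strong bisimilarity classes):
  B0 = {m0, n0}
  B1 = {m1, n1}
  B2 = {m2, n2}
  B3 = {m3, n3}
m0 ∈ B0, n0 ∈ B0 → same block
Bisimilar ⇒ trace-equivalent.

YES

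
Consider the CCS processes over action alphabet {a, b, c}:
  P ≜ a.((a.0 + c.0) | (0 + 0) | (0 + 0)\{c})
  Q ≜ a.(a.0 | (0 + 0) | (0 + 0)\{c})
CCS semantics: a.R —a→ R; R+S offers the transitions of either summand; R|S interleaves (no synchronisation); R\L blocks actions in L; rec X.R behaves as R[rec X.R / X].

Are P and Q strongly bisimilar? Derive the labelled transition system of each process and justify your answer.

NO

Reachable graph of P (3 states):
  m0 = a.((a.0 + c.0) | (0 + 0) | (0 + 0)\{c}) :: --a--▸ m1
  m1 = (a.0 + c.0) | (0 + 0) | (0 + 0)\{c} :: --a--▸ m2, --c--▸ m2
  m2 = 0 | (0 + 0) | (0 + 0)\{c} :: (no moves)
Reachable graph of Q (3 states):
  n0 = a.(a.0 | (0 + 0) | (0 + 0)\{c}) :: --a--▸ n1
  n1 = a.0 | (0 + 0) | (0 + 0)\{c} :: --a--▸ n2
  n2 = 0 | (0 + 0) | (0 + 0)\{c} :: (no moves)
Coarsest stable partition (strong bisimilarity classes):
  B0 = {m0}
  B1 = {m1}
  B2 = {m2, n2}
  B3 = {n0}
  B4 = {n1}
m0 ∈ B0, n0 ∈ B3 → different blocks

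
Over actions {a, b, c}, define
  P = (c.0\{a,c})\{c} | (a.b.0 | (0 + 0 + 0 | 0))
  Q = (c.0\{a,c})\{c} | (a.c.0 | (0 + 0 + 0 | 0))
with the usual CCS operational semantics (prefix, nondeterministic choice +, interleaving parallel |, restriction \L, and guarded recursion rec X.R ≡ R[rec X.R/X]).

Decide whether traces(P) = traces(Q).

P's transition system — 3 states:
  p0 = (c.0\{a,c})\{c} | (a.b.0 | (0 + 0 + 0 | 0)) → --a--▸ p1
  p1 = (c.0\{a,c})\{c} | (b.0 | (0 + 0 + 0 | 0)) → --b--▸ p2
  p2 = (c.0\{a,c})\{c} | (0 | (0 + 0 + 0 | 0)) → deadlocked
Q's transition system — 3 states:
  q0 = (c.0\{a,c})\{c} | (a.c.0 | (0 + 0 + 0 | 0)) → --a--▸ q1
  q1 = (c.0\{a,c})\{c} | (c.0 | (0 + 0 + 0 | 0)) → --c--▸ q2
  q2 = (c.0\{a,c})\{c} | (0 | (0 + 0 + 0 | 0)) → deadlocked
Executing ab from P (initial set {p0}):
  after a @ step 1: {p1}
  after b @ step 2: {p2}
  — P admits the full trace.
Executing ab from Q (initial set {q0}):
  after a @ step 1: {q1}
  after b @ step 2: ∅ (Q stuck)

trace-distinct — witness ⟨ab⟩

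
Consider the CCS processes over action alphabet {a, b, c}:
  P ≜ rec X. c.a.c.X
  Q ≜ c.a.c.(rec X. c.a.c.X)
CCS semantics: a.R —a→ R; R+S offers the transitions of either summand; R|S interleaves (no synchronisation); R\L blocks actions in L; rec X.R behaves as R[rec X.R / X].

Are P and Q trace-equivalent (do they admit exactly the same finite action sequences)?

P's transition system — 3 states:
  p0 = rec X. c.a.c.X has moves ··c··> p1
  p1 = a.c.(rec X. c.a.c.X) has moves ··a··> p2
  p2 = c.(rec X. c.a.c.X) has moves ··c··> p0
Q's transition system — 4 states:
  q0 = c.a.c.(rec X. c.a.c.X) has moves ··c··> q1
  q1 = a.c.(rec X. c.a.c.X) has moves ··a··> q2
  q2 = c.(rec X. c.a.c.X) has moves ··c··> q3
  q3 = rec X. c.a.c.X has moves ··c··> q1
Bisimilarity quotient blocks:
  B0 = {p0, q0, q3}
  B1 = {p1, q1}
  B2 = {p2, q2}
p0 ∈ B0, q0 ∈ B0 → same block
Bisimilar ⇒ trace-equivalent.

traces(P) = traces(Q)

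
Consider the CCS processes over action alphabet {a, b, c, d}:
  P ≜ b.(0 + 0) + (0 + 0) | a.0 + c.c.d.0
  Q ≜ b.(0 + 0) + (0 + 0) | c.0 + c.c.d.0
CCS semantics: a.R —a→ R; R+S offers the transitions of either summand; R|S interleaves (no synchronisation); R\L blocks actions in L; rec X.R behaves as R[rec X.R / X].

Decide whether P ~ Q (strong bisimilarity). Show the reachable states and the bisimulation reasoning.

P's transition system — 6 states:
  m0 = b.(0 + 0) + (0 + 0) | a.0 + c.c.d.0 → ··a··> m1, ··b··> m2, ··c··> m3
  m1 = (0 + 0) | 0 → ·
  m2 = 0 + 0 → ·
  m3 = c.d.0 → ··c··> m4
  m4 = d.0 → ··d··> m5
  m5 = 0 → ·
Q's transition system — 6 states:
  n0 = b.(0 + 0) + (0 + 0) | c.0 + c.c.d.0 → ··b··> n1, ··c··> n2, ··c··> n3
  n1 = 0 + 0 → ·
  n2 = (0 + 0) | 0 → ·
  n3 = c.d.0 → ··c··> n4
  n4 = d.0 → ··d··> n5
  n5 = 0 → ·
Partition-refinement fixed point:
  B0 = {m0}
  B1 = {m1, m2, m5, n1, n2, n5}
  B2 = {m3, n3}
  B3 = {m4, n4}
  B4 = {n0}
m0 ∈ B0, n0 ∈ B4 → different blocks

not bisimilar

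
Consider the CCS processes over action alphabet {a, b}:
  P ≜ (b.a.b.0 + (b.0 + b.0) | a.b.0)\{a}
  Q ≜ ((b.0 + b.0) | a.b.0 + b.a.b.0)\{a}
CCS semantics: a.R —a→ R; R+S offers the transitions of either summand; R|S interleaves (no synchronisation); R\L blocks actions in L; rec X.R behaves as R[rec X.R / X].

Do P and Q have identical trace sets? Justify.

LTS(P): 3 reachable states
  p0 = (b.a.b.0 + (b.0 + b.0) | a.b.0)\{a} ⊢ ··b··> p1, ··b··> p2
  p1 = (0 | a.b.0)\{a} ⊢ ·
  p2 = (a.b.0)\{a} ⊢ ·
LTS(Q): 3 reachable states
  q0 = ((b.0 + b.0) | a.b.0 + b.a.b.0)\{a} ⊢ ··b··> q1, ··b··> q2
  q1 = (0 | a.b.0)\{a} ⊢ ·
  q2 = (a.b.0)\{a} ⊢ ·
Bisimilarity quotient blocks:
  B0 = {p0, q0}
  B1 = {p1, p2, q1, q2}
p0 ∈ B0, q0 ∈ B0 → same block
Bisimilar ⇒ trace-equivalent.

YES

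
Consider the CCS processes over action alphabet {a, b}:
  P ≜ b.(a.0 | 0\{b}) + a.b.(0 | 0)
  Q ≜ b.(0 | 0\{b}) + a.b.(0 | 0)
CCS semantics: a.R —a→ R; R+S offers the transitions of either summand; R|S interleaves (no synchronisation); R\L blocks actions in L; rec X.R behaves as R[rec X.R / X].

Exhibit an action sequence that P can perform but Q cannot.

LTS(P): 5 reachable states
  u0 = b.(a.0 | 0\{b}) + a.b.(0 | 0) → -a-> u1, -b-> u2
  u1 = b.(0 | 0) → -b-> u3
  u2 = a.0 | 0\{b} → -a-> u4
  u3 = 0 | 0 → stopped
  u4 = 0 | 0\{b} → stopped
LTS(Q): 4 reachable states
  v0 = b.(0 | 0\{b}) + a.b.(0 | 0) → -a-> v1, -b-> v2
  v1 = b.(0 | 0) → -b-> v3
  v2 = 0 | 0\{b} → stopped
  v3 = 0 | 0 → stopped
Trace ⟨ba⟩ through P, begin at {u0}:
  step 1 (b): {u2}
  step 2 (a): {u4}
  P completes σ.
Trace ⟨ba⟩ through Q, begin at {v0}:
  step 1 (b): {v2}
  step 2 (a): ∅ (Q stuck)

ba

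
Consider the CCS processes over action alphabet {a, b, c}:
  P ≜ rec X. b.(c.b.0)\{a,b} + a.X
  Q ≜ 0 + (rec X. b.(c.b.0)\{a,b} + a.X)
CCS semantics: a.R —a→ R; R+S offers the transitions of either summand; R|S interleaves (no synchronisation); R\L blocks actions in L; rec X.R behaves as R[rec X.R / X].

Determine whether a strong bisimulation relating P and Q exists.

P ~ Q

Reachable graph of P (3 states):
  m0 = rec X. b.(c.b.0)\{a,b} + a.X :: --a--▸ m0, --b--▸ m1
  m1 = (c.b.0)\{a,b} :: --c--▸ m2
  m2 = (b.0)\{a,b} :: stopped
Reachable graph of Q (4 states):
  n0 = 0 + (rec X. b.(c.b.0)\{a,b} + a.X) :: --a--▸ n1, --b--▸ n2
  n1 = rec X. b.(c.b.0)\{a,b} + a.X :: --a--▸ n1, --b--▸ n2
  n2 = (c.b.0)\{a,b} :: --c--▸ n3
  n3 = (b.0)\{a,b} :: stopped
Coarsest stable partition (strong bisimilarity classes):
  B0 = {m0, n0, n1}
  B1 = {m1, n2}
  B2 = {m2, n3}
m0 ∈ B0, n0 ∈ B0 → same block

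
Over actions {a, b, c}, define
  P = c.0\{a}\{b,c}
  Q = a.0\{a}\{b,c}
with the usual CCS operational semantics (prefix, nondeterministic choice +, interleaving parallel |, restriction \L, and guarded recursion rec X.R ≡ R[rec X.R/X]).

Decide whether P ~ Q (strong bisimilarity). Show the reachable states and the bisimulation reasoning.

LTS(P): 2 reachable states
  p0 = c.0\{a}\{b,c} :: --c--▸ p1
  p1 = 0\{a}\{b,c} :: (no moves)
LTS(Q): 2 reachable states
  q0 = a.0\{a}\{b,c} :: --a--▸ q1
  q1 = 0\{a}\{b,c} :: (no moves)
Bisimilarity quotient blocks:
  B0 = {p0}
  B1 = {p1, q1}
  B2 = {q0}
p0 ∈ B0, q0 ∈ B2 → different blocks

not bisimilar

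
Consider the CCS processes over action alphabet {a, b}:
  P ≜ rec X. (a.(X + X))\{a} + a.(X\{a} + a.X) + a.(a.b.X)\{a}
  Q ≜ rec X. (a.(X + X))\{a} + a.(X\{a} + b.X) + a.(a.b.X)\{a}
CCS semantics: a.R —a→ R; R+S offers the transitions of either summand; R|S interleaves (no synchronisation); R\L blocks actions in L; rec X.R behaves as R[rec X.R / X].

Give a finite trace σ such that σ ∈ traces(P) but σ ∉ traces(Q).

P's transition system — 3 states:
  m0 = rec X. (a.(X + X))\{a} + a.(X\{a} + a.X) + a.(a.b.X)\{a} :: —a→ m1, —a→ m2
  m1 = (a.b.(rec X. (a.(X + X))\{a} + a.(X\{a} + a.X) + a.(a.b.X)\{a}))\{a} :: ∅
  m2 = (rec X. (a.(X + X))\{a} + a.(X\{a} + a.X) + a.(a.b.X)\{a})\{a} + a.(rec X. (a.(X + X))\{a} + a.(X\{a} + a.X) + a.(a.b.X)\{a}) :: —a→ m0
Q's transition system — 3 states:
  n0 = rec X. (a.(X + X))\{a} + a.(X\{a} + b.X) + a.(a.b.X)\{a} :: —a→ n1, —a→ n2
  n1 = (a.b.(rec X. (a.(X + X))\{a} + a.(X\{a} + b.X) + a.(a.b.X)\{a}))\{a} :: ∅
  n2 = (rec X. (a.(X + X))\{a} + a.(X\{a} + b.X) + a.(a.b.X)\{a})\{a} + b.(rec X. (a.(X + X))\{a} + a.(X\{a} + b.X) + a.(a.b.X)\{a}) :: —b→ n0
Run σ = ⟨aa⟩ on P: start {m0}
  after a @ step 1: {m1, m2}
  after a @ step 2: {m0}
  ✓ P
Run σ = ⟨aa⟩ on Q: start {n0}
  after a @ step 1: {n1, n2}
  after a @ step 2: ∅ (Q stuck)

aa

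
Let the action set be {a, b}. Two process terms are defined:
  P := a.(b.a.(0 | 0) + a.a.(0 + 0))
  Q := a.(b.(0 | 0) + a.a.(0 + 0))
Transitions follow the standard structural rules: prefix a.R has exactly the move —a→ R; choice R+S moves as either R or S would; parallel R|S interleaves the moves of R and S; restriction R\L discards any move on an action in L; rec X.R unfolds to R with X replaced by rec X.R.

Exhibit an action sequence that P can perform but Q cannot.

aba

Reachable graph of P (6 states):
  s0 = a.(b.a.(0 | 0) + a.a.(0 + 0)) :: --a--▸ s1
  s1 = b.a.(0 | 0) + a.a.(0 + 0) :: --a--▸ s2, --b--▸ s3
  s2 = a.(0 + 0) :: --a--▸ s4
  s3 = a.(0 | 0) :: --a--▸ s5
  s4 = 0 + 0 :: (no moves)
  s5 = 0 | 0 :: (no moves)
Reachable graph of Q (5 states):
  t0 = a.(b.(0 | 0) + a.a.(0 + 0)) :: --a--▸ t1
  t1 = b.(0 | 0) + a.a.(0 + 0) :: --a--▸ t2, --b--▸ t3
  t2 = a.(0 + 0) :: --a--▸ t4
  t3 = 0 | 0 :: (no moves)
  t4 = 0 + 0 :: (no moves)
Executing aba from P (initial set {s0}):
  step 1 (a): {s1}
  step 2 (b): {s3}
  step 3 (a): {s5}
  P completes σ.
Executing aba from Q (initial set {t0}):
  step 1 (a): {t1}
  step 2 (b): {t3}
  step 3 (a): ∅  — Q cannot continue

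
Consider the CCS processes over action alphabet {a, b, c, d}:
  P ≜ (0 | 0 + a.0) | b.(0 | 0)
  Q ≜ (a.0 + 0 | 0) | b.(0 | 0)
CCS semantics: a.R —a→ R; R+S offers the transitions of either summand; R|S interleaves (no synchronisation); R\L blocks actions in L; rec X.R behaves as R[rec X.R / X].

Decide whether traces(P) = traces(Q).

traces(P) = traces(Q)

Reachable graph of P (4 states):
  p0 = (0 | 0 + a.0) | b.(0 | 0) | ··a··> p1, ··b··> p2
  p1 = 0 | b.(0 | 0) | ··b··> p3
  p2 = (0 | 0 + a.0) | (0 | 0) | ··a··> p3
  p3 = 0 | (0 | 0) | deadlocked
Reachable graph of Q (4 states):
  q0 = (a.0 + 0 | 0) | b.(0 | 0) | ··a··> q1, ··b··> q2
  q1 = 0 | b.(0 | 0) | ··b··> q3
  q2 = (a.0 + 0 | 0) | (0 | 0) | ··a··> q3
  q3 = 0 | (0 | 0) | deadlocked
Partition-refinement fixed point:
  B0 = {p0, q0}
  B1 = {p2, q2}
  B2 = {p3, q3}
  B3 = {p1, q1}
p0 ∈ B0, q0 ∈ B0 → same block
Bisimilar ⇒ trace-equivalent.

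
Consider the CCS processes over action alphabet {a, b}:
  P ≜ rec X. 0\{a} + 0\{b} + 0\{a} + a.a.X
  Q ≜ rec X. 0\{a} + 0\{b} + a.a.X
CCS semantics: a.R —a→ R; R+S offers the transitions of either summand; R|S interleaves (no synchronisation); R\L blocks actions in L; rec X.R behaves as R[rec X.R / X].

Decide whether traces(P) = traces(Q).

YES

Reachable graph of P (2 states):
  p0 = rec X. 0\{a} + 0\{b} + 0\{a} + a.a.X → =a=> p1
  p1 = a.(rec X. 0\{a} + 0\{b} + 0\{a} + a.a.X) → =a=> p0
Reachable graph of Q (2 states):
  q0 = rec X. 0\{a} + 0\{b} + a.a.X → =a=> q1
  q1 = a.(rec X. 0\{a} + 0\{b} + a.a.X) → =a=> q0
Coarsest stable partition (strong bisimilarity classes):
  B0 = {p0, p1, q0, q1}
p0 ∈ B0, q0 ∈ B0 → same block
Bisimilar ⇒ trace-equivalent.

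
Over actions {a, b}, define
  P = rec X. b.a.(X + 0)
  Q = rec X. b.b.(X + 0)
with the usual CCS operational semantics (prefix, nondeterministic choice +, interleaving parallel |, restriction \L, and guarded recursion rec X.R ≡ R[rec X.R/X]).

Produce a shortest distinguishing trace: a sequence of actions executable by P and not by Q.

ba

Reachable graph of P (3 states):
  s0 = rec X. b.a.(X + 0) | --b--▸ s1
  s1 = a.((rec X. b.a.(X + 0)) + 0) | --a--▸ s2
  s2 = (rec X. b.a.(X + 0)) + 0 | --b--▸ s1
Reachable graph of Q (3 states):
  t0 = rec X. b.b.(X + 0) | --b--▸ t1
  t1 = b.((rec X. b.b.(X + 0)) + 0) | --b--▸ t2
  t2 = (rec X. b.b.(X + 0)) + 0 | --b--▸ t1
Run σ = ⟨ba⟩ on P: start {s0}
  after b @ step 1: {s1}
  after a @ step 2: {s2}
  — P admits the full trace.
Run σ = ⟨ba⟩ on Q: start {t0}
  after b @ step 1: {t1}
  after a @ step 2: ∅ (Q stuck)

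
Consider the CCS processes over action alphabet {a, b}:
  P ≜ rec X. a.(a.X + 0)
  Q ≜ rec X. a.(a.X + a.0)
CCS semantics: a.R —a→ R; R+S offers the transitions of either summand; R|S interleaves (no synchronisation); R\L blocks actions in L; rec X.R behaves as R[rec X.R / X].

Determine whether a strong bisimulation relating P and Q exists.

NO

LTS(P): 2 reachable states
  s0 = rec X. a.(a.X + 0) → --a--▸ s1
  s1 = a.(rec X. a.(a.X + 0)) + 0 → --a--▸ s0
LTS(Q): 3 reachable states
  t0 = rec X. a.(a.X + a.0) → --a--▸ t1
  t1 = a.(rec X. a.(a.X + a.0)) + a.0 → --a--▸ t0, --a--▸ t2
  t2 = 0 → (no moves)
Partition-refinement fixed point:
  B0 = {s0, s1}
  B1 = {t0}
  B2 = {t1}
  B3 = {t2}
s0 ∈ B0, t0 ∈ B1 → different blocks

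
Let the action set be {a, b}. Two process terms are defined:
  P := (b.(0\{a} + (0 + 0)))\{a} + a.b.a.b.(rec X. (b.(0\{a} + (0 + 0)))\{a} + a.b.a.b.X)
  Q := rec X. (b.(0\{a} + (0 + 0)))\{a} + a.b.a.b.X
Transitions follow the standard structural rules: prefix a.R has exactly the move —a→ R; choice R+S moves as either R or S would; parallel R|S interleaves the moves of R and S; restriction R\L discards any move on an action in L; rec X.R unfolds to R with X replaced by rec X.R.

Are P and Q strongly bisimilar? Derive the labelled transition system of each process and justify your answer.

P ~ Q

LTS(P): 6 reachable states
  u0 = (b.(0\{a} + (0 + 0)))\{a} + a.b.a.b.(rec X. (b.(0\{a} + (0 + 0)))\{a} + a.b.a.b.X) ⊢ ··a··> u1, ··b··> u2
  u1 = b.a.b.(rec X. (b.(0\{a} + (0 + 0)))\{a} + a.b.a.b.X) ⊢ ··b··> u3
  u2 = (0\{a} + (0 + 0))\{a} ⊢ deadlocked
  u3 = a.b.(rec X. (b.(0\{a} + (0 + 0)))\{a} + a.b.a.b.X) ⊢ ··a··> u4
  u4 = b.(rec X. (b.(0\{a} + (0 + 0)))\{a} + a.b.a.b.X) ⊢ ··b··> u5
  u5 = rec X. (b.(0\{a} + (0 + 0)))\{a} + a.b.a.b.X ⊢ ··a··> u1, ··b··> u2
LTS(Q): 5 reachable states
  v0 = rec X. (b.(0\{a} + (0 + 0)))\{a} + a.b.a.b.X ⊢ ··a··> v1, ··b··> v2
  v1 = b.a.b.(rec X. (b.(0\{a} + (0 + 0)))\{a} + a.b.a.b.X) ⊢ ··b··> v3
  v2 = (0\{a} + (0 + 0))\{a} ⊢ deadlocked
  v3 = a.b.(rec X. (b.(0\{a} + (0 + 0)))\{a} + a.b.a.b.X) ⊢ ··a··> v4
  v4 = b.(rec X. (b.(0\{a} + (0 + 0)))\{a} + a.b.a.b.X) ⊢ ··b··> v0
Bisimilarity quotient blocks:
  B0 = {u0, u5, v0}
  B1 = {u1, v1}
  B2 = {u3, v3}
  B3 = {u4, v4}
  B4 = {u2, v2}
u0 ∈ B0, v0 ∈ B0 → same block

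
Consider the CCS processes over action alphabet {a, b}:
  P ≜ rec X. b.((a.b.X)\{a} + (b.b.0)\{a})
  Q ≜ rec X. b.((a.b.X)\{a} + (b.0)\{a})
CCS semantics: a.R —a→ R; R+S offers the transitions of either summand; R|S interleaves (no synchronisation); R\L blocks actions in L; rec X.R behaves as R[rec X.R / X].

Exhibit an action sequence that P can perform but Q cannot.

bbb

LTS(P): 4 reachable states
  p0 = rec X. b.((a.b.X)\{a} + (b.b.0)\{a}) → =b=> p1
  p1 = (a.b.(rec X. b.((a.b.X)\{a} + (b.b.0)\{a})))\{a} + (b.b.0)\{a} → =b=> p2
  p2 = (b.0)\{a} → =b=> p3
  p3 = 0\{a} → (no moves)
LTS(Q): 3 reachable states
  q0 = rec X. b.((a.b.X)\{a} + (b.0)\{a}) → =b=> q1
  q1 = (a.b.(rec X. b.((a.b.X)\{a} + (b.0)\{a})))\{a} + (b.0)\{a} → =b=> q2
  q2 = 0\{a} → (no moves)
Executing bbb from P (initial set {p0}):
  after b @ step 1: {p1}
  after b @ step 2: {p2}
  after b @ step 3: {p3}
  — P admits the full trace.
Executing bbb from Q (initial set {q0}):
  after b @ step 1: {q1}
  after b @ step 2: {q2}
  after b @ step 3: ∅  — Q cannot continue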